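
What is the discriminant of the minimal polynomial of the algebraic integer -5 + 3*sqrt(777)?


The element -5 + 3*sqrt(777) has minimal polynomial:
x^2 + 10*x - 6968
Discriminant = (10)^2 - 4*(-6968)
= 100 + 27872
= 27972

27972


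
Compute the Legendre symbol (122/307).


p = 307 is prime, so compute (122/307) with the reciprocity algorithm (Jacobi-symbol steps: pull out 2s via (2/n), flip via reciprocity, reduce):
  pull out 2: (2/307) = -1  (since 307 mod 8 = 3)
  reciprocity: (61/307) -> +(307/61)
  reduce: (2/61)
  pull out 2: (2/61) = -1  (since 61 mod 8 = 5)
  (1/61) = 1
Product of signs = 1
(122/307) = 1

1


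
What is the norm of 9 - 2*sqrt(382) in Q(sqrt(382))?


N(a + b*sqrt(d)) = a^2 - d*b^2
= (9)^2 - (382)*(-2)^2
= 81 - 1528
= -1447

-1447


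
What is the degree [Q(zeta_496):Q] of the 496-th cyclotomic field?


The degree equals Euler's totient phi(496).
496 = 2^4 * 31
phi(496) = 240

240


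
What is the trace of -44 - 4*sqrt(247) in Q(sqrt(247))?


Tr(a + b*sqrt(d)) = (a + b*sqrt(d)) + (a - b*sqrt(d)) = 2a
= 2 * (-44)
= -88

-88


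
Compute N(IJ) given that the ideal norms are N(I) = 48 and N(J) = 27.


N(IJ) = N(I) * N(J)
= 48 * 27
= 1296

1296


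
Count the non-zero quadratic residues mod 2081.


For prime p, the number of non-zero quadratic residues is (p-1)/2.
= (2081-1)/2
= 1040

1040


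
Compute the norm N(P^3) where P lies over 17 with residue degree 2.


N(P^a) = p^(a*f)
= 17^(3*2)
= 17^6
= 24137569

24137569


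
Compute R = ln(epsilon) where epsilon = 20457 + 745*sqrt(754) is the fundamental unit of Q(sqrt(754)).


epsilon = 20457 + 745*sqrt(754)
= 40914.0000
R = ln(40914.0000)
= 10.6192

10.6192


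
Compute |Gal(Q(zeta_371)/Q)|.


|Gal(Q(zeta_371)/Q)| = phi(371)
= 312

312


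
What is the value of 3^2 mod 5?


p = 5 is prime and the exponent is (p-1)/2 = 2, so by Euler's criterion 3^2 = (3/5) = +1 or -1 mod 5.
Compute by square-and-multiply:
  2 = 2 (binary 10)
  Repeated squaring mod 5: 3^1 = 3, 3^2 = 4
  3^2 = 4 mod 5
Result 4 = p - 1 = -1 mod 5: 3 is a quadratic non-residue mod 5. As a residue in [0, p-1] the value is 4.
3^2 mod 5 = 4

4


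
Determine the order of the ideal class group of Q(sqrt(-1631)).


K = Q(sqrt(-1631)). d mod 4 = 1, so D = disc(K) = d = -1631
h(K) equals the number of primitive reduced positive-definite forms (a, b, c) = a*x^2 + b*x*y + c*y^2 with b^2 - 4ac = D,
where reduced means |b| <= a <= c, with b >= 0 whenever |b| = a or a = c, and primitive means gcd(a, b, c) = 1.
Reduced forces 3a^2 <= |D| = 1631, so 1 <= a <= 23; b must have the parity of D, and c = (b^2 - D)/(4a) must be an integer >= a.
Enumerate a = 1..23, b in [-a, a]:
  a=1: (1, 1, 408)  [1]
  a=2: (2, -1, 204), (2, 1, 204)  [2]
  a=3: (3, -1, 136), (3, 1, 136)  [2]
  a=4: (4, -1, 102), (4, 1, 102)  [2]
  a=5: (5, -3, 82), (5, 3, 82)  [2]
  a=6: (6, -5, 69), (6, -1, 68), (6, 1, 68), (6, 5, 69)  [4]
  a=7: (7, 7, 60)  [1]
  a=8: (8, -1, 51), (8, 1, 51)  [2]
  a=9: (9, -5, 46), (9, 5, 46)  [2]
  a=10: (10, -7, 42), (10, -3, 41), (10, 3, 41), (10, 7, 42)  [4]
  a=11: none
  a=12: (12, -7, 35), (12, -1, 34), (12, 1, 34), (12, 7, 35)  [4]
  a=13: none
  a=14: (14, -7, 30), (14, 7, 30)  [2]
  a=15: (15, -13, 30), (15, -7, 28), (15, 7, 28), (15, 13, 30)  [4]
  a=16: (16, -15, 29), (16, 15, 29)  [2]
  a=17: (17, -1, 24), (17, 1, 24)  [2]
  a=18: (18, -13, 25), (18, -5, 23), (18, 5, 23), (18, 13, 25)  [4]
  a=19: none
  a=20: (20, -17, 24), (20, -7, 21), (20, 7, 21), (20, 17, 24)  [4]
  a=21..23: none
Total reduced forms: 1 + 2 + 2 + 2 + 2 + 4 + 1 + 2 + 2 + 4 + 4 + 2 + 4 + 2 + 2 + 4 + 4 = 44
h = 44

44


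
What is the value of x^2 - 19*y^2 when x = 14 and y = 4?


x^2 - d*y^2
= 14^2 - 19*4^2
= 196 - 304
= -108

-108


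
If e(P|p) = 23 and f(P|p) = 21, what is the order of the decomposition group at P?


|D_P| = e * f
= 23 * 21
= 483

483


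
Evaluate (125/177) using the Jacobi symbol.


Compute (125/177) via quadratic reciprocity:
  reciprocity: (125/177) -> +(177/125)
  reduce: (52/125)
  pull out 2: (2/125) = -1  (since 125 mod 8 = 5)
  pull out 2: (2/125) = -1  (since 125 mod 8 = 5)
  reciprocity: (13/125) -> +(125/13)
  reduce: (8/13)
  pull out 2: (2/13) = -1  (since 13 mod 8 = 5)
  pull out 2: (2/13) = -1  (since 13 mod 8 = 5)
  pull out 2: (2/13) = -1  (since 13 mod 8 = 5)
  (1/13) = 1
Product of signs = -1

-1


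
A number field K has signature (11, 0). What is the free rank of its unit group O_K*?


By Dirichlet's unit theorem:
rank = r1 + r2 - 1
= 11 + 0 - 1
= 10

10


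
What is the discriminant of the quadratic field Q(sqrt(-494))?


For K = Q(sqrt(d)) with d squarefree: disc(K) = d if d = 1 mod 4, and disc(K) = 4d if d = 2 or 3 mod 4.
Here d = -494, and d mod 4 = 2.
d = 2 mod 4, not 1 (O_K = Z[sqrt(d)]), so disc(K) = 4d = 4 * (-494) = -1976

-1976


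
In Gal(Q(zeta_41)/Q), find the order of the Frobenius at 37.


The Frobenius at p in Gal(Q(zeta_n)/Q) = (Z/nZ)* is the class of p, so its order is ord_41(37), the smallest k >= 1 with 37^k = 1 mod 41.
n = 41 = 41, phi(41) = 40; the order divides phi(n).
Divisors of 40: 1, 2, 4, 5, 8, 10, 20, 40
Repeated squaring mod 41: 37^1 = 37, 37^2 = 16, 37^4 = 10, 37^8 = 18, 37^16 = 37, 37^32 = 16
Test divisors in increasing order:
  k=1: 37^1 = 37 mod 41
  k=2: 37^2 = 16 mod 41
  k=4: 37^4 = 10 mod 41
  k=5: 37^5 = 10 * 37 = 1 mod 41  <- first divisor giving 1
Order = 5

5


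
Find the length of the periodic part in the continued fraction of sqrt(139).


Run the CF algorithm for sqrt(139).
a_0 = floor(sqrt(139)) = 11; set m_0=0, q_0=1.
Recurrence: m' = q*a - m,  q' = (d - m'^2)/q,  a' = floor((a_0 + m')/q').
  step 1: m=11, q=18, a=1
  step 2: m=7, q=5, a=3
  step 3: m=8, q=15, a=1
  step 4: m=7, q=6, a=3
  step 5: m=11, q=3, a=7
  step 6: m=10, q=13, a=1
  step 7: m=3, q=10, a=1
  step 8: m=7, q=9, a=2
  step 9: m=11, q=2, a=11
  step 10: m=11, q=9, a=2
  step 11: m=7, q=10, a=1
  step 12: m=3, q=13, a=1
  step 13: m=10, q=3, a=7
  step 14: m=11, q=6, a=3
  step 15: m=7, q=15, a=1
  step 16: m=8, q=5, a=3
  step 17: m=7, q=18, a=1
  step 18: m=11, q=1, a=22
a_18 = 2*a_0 = 22, so the period closes here.
sqrt(139) = [11; 1, 3, 1, 3, 7, 1, 1, 2, 11, 2, 1, 1, 7, 3, 1, 3, 1, 22]
Period length = 18

18


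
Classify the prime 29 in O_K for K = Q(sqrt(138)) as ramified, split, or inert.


K = Q(sqrt(138)). Since d mod 4 = 2, disc(K) = 552.
Check p | disc: 552 mod 29 = 1.
p does not divide disc. Compute Legendre symbol (d/p):
22^((29-1)/2) mod 29 = 1
(d/p) = 1, so p splits: (p) = P*P' with e=1, f=1, g=2.
Therefore p is split.

split


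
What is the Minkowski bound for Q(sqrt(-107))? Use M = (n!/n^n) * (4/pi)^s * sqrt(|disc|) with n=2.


d = -107, d mod 4 = 1, so disc(K) = d = -107; |disc(K)| = 107
Imaginary quadratic field, so n = 2, s = r2 = 1, r1 = 0
M = (n!/n^n) * (4/pi)^s * sqrt(|disc(K)|) = (2!/2^2) * (4/pi)^1 * sqrt(107)
= 0.5 * 1.273240 * 10.344080
= 6.5852

6.5852


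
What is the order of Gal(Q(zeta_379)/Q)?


|Gal(Q(zeta_379)/Q)| = phi(379)
= 378

378


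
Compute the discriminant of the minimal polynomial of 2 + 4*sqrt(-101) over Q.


The element 2 + 4*sqrt(-101) has minimal polynomial:
x^2 - 4*x + 1620
Discriminant = (-4)^2 - 4*(1620)
= 16 - 6480
= -6464

-6464


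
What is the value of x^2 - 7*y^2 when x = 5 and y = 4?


x^2 - d*y^2
= 5^2 - 7*4^2
= 25 - 112
= -87

-87


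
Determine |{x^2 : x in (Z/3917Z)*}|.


For prime p, the number of non-zero quadratic residues is (p-1)/2.
= (3917-1)/2
= 1958

1958


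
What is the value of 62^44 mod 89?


p = 89 is prime and the exponent is (p-1)/2 = 44, so by Euler's criterion 62^44 = (62/89) = +1 or -1 mod 89.
Compute by square-and-multiply:
  44 = 32 + 8 + 4 (binary 101100)
  Repeated squaring mod 89: 62^1 = 62, 62^2 = 17, 62^4 = 22, 62^8 = 39, 62^16 = 8, 62^32 = 64
  62^44 = 62^32 * 62^8 * 62^4 = 64 * 39 * 22 mod 89
    64 * 39 = 2496 = 4 mod 89
    4 * 22 = 88 = 88 mod 89
  62^44 = 88 mod 89
Result 88 = p - 1 = -1 mod 89: 62 is a quadratic non-residue mod 89. As a residue in [0, p-1] the value is 88.
62^44 mod 89 = 88

88


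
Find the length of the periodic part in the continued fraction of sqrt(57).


Run the CF algorithm for sqrt(57).
a_0 = floor(sqrt(57)) = 7; set m_0=0, q_0=1.
Recurrence: m' = q*a - m,  q' = (d - m'^2)/q,  a' = floor((a_0 + m')/q').
  step 1: m=7, q=8, a=1
  step 2: m=1, q=7, a=1
  step 3: m=6, q=3, a=4
  step 4: m=6, q=7, a=1
  step 5: m=1, q=8, a=1
  step 6: m=7, q=1, a=14
a_6 = 2*a_0 = 14, so the period closes here.
sqrt(57) = [7; 1, 1, 4, 1, 1, 14]
Period length = 6

6


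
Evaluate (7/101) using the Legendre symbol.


p = 101 is prime, so compute (7/101) with the reciprocity algorithm (Jacobi-symbol steps: pull out 2s via (2/n), flip via reciprocity, reduce):
  reciprocity: (7/101) -> +(101/7)
  reduce: (3/7)
  reciprocity: (3/7) -> -(7/3)
  reduce: (1/3)
  (1/3) = 1
Product of signs = -1
(7/101) = -1

-1


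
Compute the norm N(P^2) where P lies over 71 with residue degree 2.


N(P^a) = p^(a*f)
= 71^(2*2)
= 71^4
= 25411681

25411681


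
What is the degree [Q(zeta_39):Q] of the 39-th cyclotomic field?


The degree equals Euler's totient phi(39).
39 = 3 * 13
phi(39) = 24

24


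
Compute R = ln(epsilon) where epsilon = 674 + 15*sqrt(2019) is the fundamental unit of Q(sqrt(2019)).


epsilon = 674 + 15*sqrt(2019)
= 1347.9993
R = ln(1347.9993)
= 7.2064

7.2064


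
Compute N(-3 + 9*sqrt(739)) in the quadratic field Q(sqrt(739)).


N(a + b*sqrt(d)) = a^2 - d*b^2
= (-3)^2 - (739)*(9)^2
= 9 - 59859
= -59850

-59850


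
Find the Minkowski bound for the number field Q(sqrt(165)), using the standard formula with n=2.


d = 165, d mod 4 = 1, so disc(K) = d = 165; |disc(K)| = 165
Real quadratic field, so n = 2, s = r2 = 0, r1 = 2
M = (n!/n^n) * (4/pi)^s * sqrt(|disc(K)|) = (2!/2^2) * (4/pi)^0 * sqrt(165)
= 0.5 * 1.000000 * 12.845233
= 6.4226

6.4226


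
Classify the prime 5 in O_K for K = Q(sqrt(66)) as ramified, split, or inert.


K = Q(sqrt(66)). Since d mod 4 = 2, disc(K) = 264.
Check p | disc: 264 mod 5 = 4.
p does not divide disc. Compute Legendre symbol (d/p):
1^((5-1)/2) mod 5 = 1
(d/p) = 1, so p splits: (p) = P*P' with e=1, f=1, g=2.
Therefore p is split.

split


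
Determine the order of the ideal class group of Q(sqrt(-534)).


K = Q(sqrt(-534)). d mod 4 = 2, so D = disc(K) = 4d = -2136
h(K) equals the number of primitive reduced positive-definite forms (a, b, c) = a*x^2 + b*x*y + c*y^2 with b^2 - 4ac = D,
where reduced means |b| <= a <= c, with b >= 0 whenever |b| = a or a = c, and primitive means gcd(a, b, c) = 1.
Reduced forces 3a^2 <= |D| = 2136, so 1 <= a <= 26; b must have the parity of D, and c = (b^2 - D)/(4a) must be an integer >= a.
Enumerate a = 1..26, b in [-a, a]:
  a=1: (1, 0, 534)  [1]
  a=2: (2, 0, 267)  [1]
  a=3: (3, 0, 178)  [1]
  a=4: none
  a=5: (5, -2, 107), (5, 2, 107)  [2]
  a=6: (6, 0, 89)  [1]
  a=7..9: none
  a=10: (10, -8, 55), (10, 8, 55)  [2]
  a=11: (11, -8, 50), (11, 8, 50)  [2]
  a=12: none
  a=13: (13, -10, 43), (13, 10, 43)  [2]
  a=14: none
  a=15: (15, -12, 38), (15, 12, 38)  [2]
  a=16..18: none
  a=19: (19, -12, 30), (19, 12, 30)  [2]
  a=20..21: none
  a=22: (22, -8, 25), (22, 8, 25)  [2]
  a=23: (23, -16, 26), (23, 16, 26)  [2]
  a=24..26: none
Total reduced forms: 1 + 1 + 1 + 2 + 1 + 2 + 2 + 2 + 2 + 2 + 2 + 2 = 20
h = 20

20


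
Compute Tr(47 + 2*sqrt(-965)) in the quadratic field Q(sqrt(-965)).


Tr(a + b*sqrt(d)) = (a + b*sqrt(d)) + (a - b*sqrt(d)) = 2a
= 2 * (47)
= 94

94


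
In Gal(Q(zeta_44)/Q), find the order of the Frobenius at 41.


The Frobenius at p in Gal(Q(zeta_n)/Q) = (Z/nZ)* is the class of p, so its order is ord_44(41), the smallest k >= 1 with 41^k = 1 mod 44.
n = 44 = 2^2 * 11, phi(44) = 20; the order divides phi(n).
Divisors of 20: 1, 2, 4, 5, 10, 20
Repeated squaring mod 44: 41^1 = 41, 41^2 = 9, 41^4 = 37, 41^8 = 5, 41^16 = 25
Test divisors in increasing order:
  k=1: 41^1 = 41 mod 44
  k=2: 41^2 = 9 mod 44
  k=4: 41^4 = 37 mod 44
  k=5: 41^5 = 37 * 41 = 21 mod 44
  k=10: 41^10 = 5 * 9 = 1 mod 44  <- first divisor giving 1
Order = 10

10


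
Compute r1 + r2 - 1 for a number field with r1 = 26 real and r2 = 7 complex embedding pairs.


By Dirichlet's unit theorem:
rank = r1 + r2 - 1
= 26 + 7 - 1
= 32

32


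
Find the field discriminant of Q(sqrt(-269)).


For K = Q(sqrt(d)) with d squarefree: disc(K) = d if d = 1 mod 4, and disc(K) = 4d if d = 2 or 3 mod 4.
Here d = -269, and d mod 4 = 3.
d = 3 mod 4, not 1 (O_K = Z[sqrt(d)]), so disc(K) = 4d = 4 * (-269) = -1076

-1076


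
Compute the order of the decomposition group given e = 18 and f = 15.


|D_P| = e * f
= 18 * 15
= 270

270


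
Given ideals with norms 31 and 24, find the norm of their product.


N(IJ) = N(I) * N(J)
= 31 * 24
= 744

744


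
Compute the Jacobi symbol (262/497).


Compute (262/497) via quadratic reciprocity:
  pull out 2: (2/497) = +1  (since 497 mod 8 = 1)
  reciprocity: (131/497) -> +(497/131)
  reduce: (104/131)
  pull out 2: (2/131) = -1  (since 131 mod 8 = 3)
  pull out 2: (2/131) = -1  (since 131 mod 8 = 3)
  pull out 2: (2/131) = -1  (since 131 mod 8 = 3)
  reciprocity: (13/131) -> +(131/13)
  reduce: (1/13)
  (1/13) = 1
Product of signs = -1

-1


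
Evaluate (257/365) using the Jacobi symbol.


Compute (257/365) via quadratic reciprocity:
  reciprocity: (257/365) -> +(365/257)
  reduce: (108/257)
  pull out 2: (2/257) = +1  (since 257 mod 8 = 1)
  pull out 2: (2/257) = +1  (since 257 mod 8 = 1)
  reciprocity: (27/257) -> +(257/27)
  reduce: (14/27)
  pull out 2: (2/27) = -1  (since 27 mod 8 = 3)
  reciprocity: (7/27) -> -(27/7)
  reduce: (6/7)
  pull out 2: (2/7) = +1  (since 7 mod 8 = 7)
  reciprocity: (3/7) -> -(7/3)
  reduce: (1/3)
  (1/3) = 1
Product of signs = -1

-1


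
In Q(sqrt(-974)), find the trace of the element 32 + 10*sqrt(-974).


Tr(a + b*sqrt(d)) = (a + b*sqrt(d)) + (a - b*sqrt(d)) = 2a
= 2 * (32)
= 64

64


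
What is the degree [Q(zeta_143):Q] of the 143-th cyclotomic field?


The degree equals Euler's totient phi(143).
143 = 11 * 13
phi(143) = 120

120


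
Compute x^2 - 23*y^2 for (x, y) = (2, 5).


x^2 - d*y^2
= 2^2 - 23*5^2
= 4 - 575
= -571

-571


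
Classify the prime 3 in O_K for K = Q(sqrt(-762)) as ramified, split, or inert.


K = Q(sqrt(-762)). Since d mod 4 = 2, disc(K) = -3048.
Check p | disc: -3048 mod 3 = 0.
p divides disc, so p ramifies: (p) = P^2 with e=2, f=1, g=1.
Therefore p is ramified.

ramified


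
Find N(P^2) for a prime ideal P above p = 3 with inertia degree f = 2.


N(P^a) = p^(a*f)
= 3^(2*2)
= 3^4
= 81

81


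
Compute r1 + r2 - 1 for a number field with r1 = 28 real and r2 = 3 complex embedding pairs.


By Dirichlet's unit theorem:
rank = r1 + r2 - 1
= 28 + 3 - 1
= 30

30


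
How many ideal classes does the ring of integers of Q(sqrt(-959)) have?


K = Q(sqrt(-959)). d mod 4 = 1, so D = disc(K) = d = -959
h(K) equals the number of primitive reduced positive-definite forms (a, b, c) = a*x^2 + b*x*y + c*y^2 with b^2 - 4ac = D,
where reduced means |b| <= a <= c, with b >= 0 whenever |b| = a or a = c, and primitive means gcd(a, b, c) = 1.
Reduced forces 3a^2 <= |D| = 959, so 1 <= a <= 17; b must have the parity of D, and c = (b^2 - D)/(4a) must be an integer >= a.
Enumerate a = 1..17, b in [-a, a]:
  a=1: (1, 1, 240)  [1]
  a=2: (2, -1, 120), (2, 1, 120)  [2]
  a=3: (3, -1, 80), (3, 1, 80)  [2]
  a=4: (4, -1, 60), (4, 1, 60)  [2]
  a=5: (5, -1, 48), (5, 1, 48)  [2]
  a=6: (6, -5, 41), (6, -1, 40), (6, 1, 40), (6, 5, 41)  [4]
  a=7: (7, 7, 36)  [1]
  a=8: (8, -1, 30), (8, 1, 30)  [2]
  a=9: (9, -7, 28), (9, 7, 28)  [2]
  a=10: (10, -9, 26), (10, -1, 24), (10, 1, 24), (10, 9, 26)  [4]
  a=11: (11, -3, 22), (11, 3, 22)  [2]
  a=12: (12, -7, 21), (12, -1, 20), (12, 1, 20), (12, 7, 21)  [4]
  a=13: (13, -9, 20), (13, 9, 20)  [2]
  a=14: (14, -7, 18), (14, 7, 18)  [2]
  a=15: (15, -11, 18), (15, -1, 16), (15, 1, 16), (15, 11, 18)  [4]
  a=16..17: none
Total reduced forms: 1 + 2 + 2 + 2 + 2 + 4 + 1 + 2 + 2 + 4 + 2 + 4 + 2 + 2 + 4 = 36
h = 36

36


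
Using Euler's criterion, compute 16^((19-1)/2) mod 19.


p = 19 is prime and the exponent is (p-1)/2 = 9, so by Euler's criterion 16^9 = (16/19) = +1 or -1 mod 19.
Compute by square-and-multiply:
  9 = 8 + 1 (binary 1001)
  Repeated squaring mod 19: 16^1 = 16, 16^2 = 9, 16^4 = 5, 16^8 = 6
  16^9 = 16^8 * 16^1 = 6 * 16 mod 19
    6 * 16 = 96 = 1 mod 19
  16^9 = 1 mod 19
Result 1: 16 is a quadratic residue mod 19.
16^9 mod 19 = 1

1


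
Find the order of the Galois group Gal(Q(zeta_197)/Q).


|Gal(Q(zeta_197)/Q)| = phi(197)
= 196

196


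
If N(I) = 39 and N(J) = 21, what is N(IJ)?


N(IJ) = N(I) * N(J)
= 39 * 21
= 819

819


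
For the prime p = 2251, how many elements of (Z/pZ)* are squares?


For prime p, the number of non-zero quadratic residues is (p-1)/2.
= (2251-1)/2
= 1125

1125


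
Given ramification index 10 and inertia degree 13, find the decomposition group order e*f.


|D_P| = e * f
= 10 * 13
= 130

130


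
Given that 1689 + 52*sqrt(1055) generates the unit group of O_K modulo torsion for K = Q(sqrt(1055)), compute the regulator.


epsilon = 1689 + 52*sqrt(1055)
= 3377.9997
R = ln(3377.9997)
= 8.1250

8.1250


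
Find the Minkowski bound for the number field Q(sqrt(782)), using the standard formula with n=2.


d = 782, d mod 4 = 2, so disc(K) = 4d = 3128; |disc(K)| = 3128
Real quadratic field, so n = 2, s = r2 = 0, r1 = 2
M = (n!/n^n) * (4/pi)^s * sqrt(|disc(K)|) = (2!/2^2) * (4/pi)^0 * sqrt(3128)
= 0.5 * 1.000000 * 55.928526
= 27.9643

27.9643


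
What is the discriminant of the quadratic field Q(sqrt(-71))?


For K = Q(sqrt(d)) with d squarefree: disc(K) = d if d = 1 mod 4, and disc(K) = 4d if d = 2 or 3 mod 4.
Here d = -71, and d mod 4 = 1.
d = 1 mod 4 (O_K = Z[(1+sqrt(d))/2]), so disc(K) = d = -71

-71


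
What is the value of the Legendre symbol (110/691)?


p = 691 is prime, so compute (110/691) with the reciprocity algorithm (Jacobi-symbol steps: pull out 2s via (2/n), flip via reciprocity, reduce):
  pull out 2: (2/691) = -1  (since 691 mod 8 = 3)
  reciprocity: (55/691) -> -(691/55)
  reduce: (31/55)
  reciprocity: (31/55) -> -(55/31)
  reduce: (24/31)
  pull out 2: (2/31) = +1  (since 31 mod 8 = 7)
  pull out 2: (2/31) = +1  (since 31 mod 8 = 7)
  pull out 2: (2/31) = +1  (since 31 mod 8 = 7)
  reciprocity: (3/31) -> -(31/3)
  reduce: (1/3)
  (1/3) = 1
Product of signs = 1
(110/691) = 1

1


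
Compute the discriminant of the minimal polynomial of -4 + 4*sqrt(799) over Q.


The element -4 + 4*sqrt(799) has minimal polynomial:
x^2 + 8*x - 12768
Discriminant = (8)^2 - 4*(-12768)
= 64 + 51072
= 51136

51136


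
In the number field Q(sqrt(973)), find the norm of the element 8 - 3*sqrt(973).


N(a + b*sqrt(d)) = a^2 - d*b^2
= (8)^2 - (973)*(-3)^2
= 64 - 8757
= -8693

-8693


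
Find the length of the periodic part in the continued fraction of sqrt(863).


Run the CF algorithm for sqrt(863).
a_0 = floor(sqrt(863)) = 29; set m_0=0, q_0=1.
Recurrence: m' = q*a - m,  q' = (d - m'^2)/q,  a' = floor((a_0 + m')/q').
  step 1: m=29, q=22, a=2
  step 2: m=15, q=29, a=1
  step 3: m=14, q=23, a=1
  step 4: m=9, q=34, a=1
  step 5: m=25, q=7, a=7
  step 6: m=24, q=41, a=1
  step 7: m=17, q=14, a=3
  step 8: m=25, q=17, a=3
  step 9: m=26, q=11, a=5
  step 10: m=29, q=2, a=29
  step 11: m=29, q=11, a=5
  step 12: m=26, q=17, a=3
  step 13: m=25, q=14, a=3
  step 14: m=17, q=41, a=1
  step 15: m=24, q=7, a=7
  step 16: m=25, q=34, a=1
  step 17: m=9, q=23, a=1
  step 18: m=14, q=29, a=1
  step 19: m=15, q=22, a=2
  step 20: m=29, q=1, a=58
a_20 = 2*a_0 = 58, so the period closes here.
sqrt(863) = [29; 2, 1, 1, 1, 7, 1, 3, 3, 5, 29, 5, 3, 3, 1, 7, 1, 1, 1, 2, 58]
Period length = 20

20


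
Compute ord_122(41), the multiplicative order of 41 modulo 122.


We want ord_122(41), the smallest k >= 1 with 41^k = 1 mod 122.
n = 122 = 2 * 61, phi(122) = 60; the order divides phi(n).
Divisors of 60: 1, 2, 3, 4, 5, 6, 10, 12, 15, 20, 30, 60
Repeated squaring mod 122: 41^1 = 41, 41^2 = 95, 41^4 = 119, 41^8 = 9, 41^16 = 81, 41^32 = 95
Test divisors in increasing order:
  k=1: 41^1 = 41 mod 122
  k=2: 41^2 = 95 mod 122
  k=3: 41^3 = 95 * 41 = 113 mod 122
  k=4: 41^4 = 119 mod 122
  k=5: 41^5 = 119 * 41 = 121 mod 122
  k=6: 41^6 = 119 * 95 = 81 mod 122
  k=10: 41^10 = 9 * 95 = 1 mod 122  <- first divisor giving 1
Order = 10

10


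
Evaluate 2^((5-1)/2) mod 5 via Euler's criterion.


p = 5 is prime and the exponent is (p-1)/2 = 2, so by Euler's criterion 2^2 = (2/5) = +1 or -1 mod 5.
Compute by square-and-multiply:
  2 = 2 (binary 10)
  Repeated squaring mod 5: 2^1 = 2, 2^2 = 4
  2^2 = 4 mod 5
Result 4 = p - 1 = -1 mod 5: 2 is a quadratic non-residue mod 5. As a residue in [0, p-1] the value is 4.
2^2 mod 5 = 4

4


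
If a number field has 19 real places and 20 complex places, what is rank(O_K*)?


By Dirichlet's unit theorem:
rank = r1 + r2 - 1
= 19 + 20 - 1
= 38

38


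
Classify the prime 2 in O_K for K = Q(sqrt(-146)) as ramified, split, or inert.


K = Q(sqrt(-146)). Since d mod 4 = 2, disc(K) = -584.
Check p | disc: -584 mod 2 = 0.
p divides disc, so p ramifies: (p) = P^2 with e=2, f=1, g=1.
Therefore p is ramified.

ramified


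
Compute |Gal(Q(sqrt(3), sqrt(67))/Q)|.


The 2 square roots of distinct primes are multiplicatively independent over Q,
so [K:Q] = 2^2 and Gal(K/Q) is isomorphic to (Z/2Z)^2.
|Gal| = 2^2 = 4

4


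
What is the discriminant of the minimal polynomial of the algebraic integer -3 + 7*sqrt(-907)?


The element -3 + 7*sqrt(-907) has minimal polynomial:
x^2 + 6*x + 44452
Discriminant = (6)^2 - 4*(44452)
= 36 - 177808
= -177772

-177772


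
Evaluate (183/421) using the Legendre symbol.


p = 421 is prime, so compute (183/421) with the reciprocity algorithm (Jacobi-symbol steps: pull out 2s via (2/n), flip via reciprocity, reduce):
  reciprocity: (183/421) -> +(421/183)
  reduce: (55/183)
  reciprocity: (55/183) -> -(183/55)
  reduce: (18/55)
  pull out 2: (2/55) = +1  (since 55 mod 8 = 7)
  reciprocity: (9/55) -> +(55/9)
  reduce: (1/9)
  (1/9) = 1
Product of signs = -1
(183/421) = -1

-1


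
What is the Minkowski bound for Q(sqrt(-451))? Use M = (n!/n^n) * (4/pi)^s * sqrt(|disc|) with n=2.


d = -451, d mod 4 = 1, so disc(K) = d = -451; |disc(K)| = 451
Imaginary quadratic field, so n = 2, s = r2 = 1, r1 = 0
M = (n!/n^n) * (4/pi)^s * sqrt(|disc(K)|) = (2!/2^2) * (4/pi)^1 * sqrt(451)
= 0.5 * 1.273240 * 21.236761
= 13.5197

13.5197


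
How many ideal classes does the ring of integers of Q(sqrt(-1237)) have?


K = Q(sqrt(-1237)). d mod 4 = 3, so D = disc(K) = 4d = -4948
h(K) equals the number of primitive reduced positive-definite forms (a, b, c) = a*x^2 + b*x*y + c*y^2 with b^2 - 4ac = D,
where reduced means |b| <= a <= c, with b >= 0 whenever |b| = a or a = c, and primitive means gcd(a, b, c) = 1.
Reduced forces 3a^2 <= |D| = 4948, so 1 <= a <= 40; b must have the parity of D, and c = (b^2 - D)/(4a) must be an integer >= a.
Enumerate a = 1..40, b in [-a, a]:
  a=1: (1, 0, 1237)  [1]
  a=2: (2, 2, 619)  [1]
  a=3..6: none
  a=7: (7, -6, 178), (7, 6, 178)  [2]
  a=8..13: none
  a=14: (14, -6, 89), (14, 6, 89)  [2]
  a=15..16: none
  a=17: (17, -4, 73), (17, 4, 73)  [2]
  a=18: none
  a=19: (19, -12, 67), (19, 12, 67)  [2]
  a=20..33: none
  a=34: (34, -30, 43), (34, 30, 43)  [2]
  a=35..36: none
  a=37: (37, -26, 38), (37, 26, 38)  [2]
  a=38..40: none
Total reduced forms: 1 + 1 + 2 + 2 + 2 + 2 + 2 + 2 = 14
h = 14

14


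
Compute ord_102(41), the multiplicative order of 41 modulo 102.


We want ord_102(41), the smallest k >= 1 with 41^k = 1 mod 102.
n = 102 = 2 * 3 * 17, phi(102) = 32; the order divides phi(n).
Divisors of 32: 1, 2, 4, 8, 16, 32
Repeated squaring mod 102: 41^1 = 41, 41^2 = 49, 41^4 = 55, 41^8 = 67, 41^16 = 1, 41^32 = 1
Test divisors in increasing order:
  k=1: 41^1 = 41 mod 102
  k=2: 41^2 = 49 mod 102
  k=4: 41^4 = 55 mod 102
  k=8: 41^8 = 67 mod 102
  k=16: 41^16 = 1 mod 102  <- first divisor giving 1
Order = 16

16


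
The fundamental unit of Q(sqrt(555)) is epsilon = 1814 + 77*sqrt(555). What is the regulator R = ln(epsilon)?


epsilon = 1814 + 77*sqrt(555)
= 3627.9997
R = ln(3627.9997)
= 8.1964

8.1964


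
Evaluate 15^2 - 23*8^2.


x^2 - d*y^2
= 15^2 - 23*8^2
= 225 - 1472
= -1247

-1247


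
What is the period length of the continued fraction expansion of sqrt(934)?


Run the CF algorithm for sqrt(934).
a_0 = floor(sqrt(934)) = 30; set m_0=0, q_0=1.
Recurrence: m' = q*a - m,  q' = (d - m'^2)/q,  a' = floor((a_0 + m')/q').
  step 1: m=30, q=34, a=1
  step 2: m=4, q=27, a=1
  step 3: m=23, q=15, a=3
  step 4: m=22, q=30, a=1
  step 5: m=8, q=29, a=1
  step 6: m=21, q=17, a=3
  step 7: m=30, q=2, a=30
  step 8: m=30, q=17, a=3
  step 9: m=21, q=29, a=1
  step 10: m=8, q=30, a=1
  step 11: m=22, q=15, a=3
  step 12: m=23, q=27, a=1
  step 13: m=4, q=34, a=1
  step 14: m=30, q=1, a=60
a_14 = 2*a_0 = 60, so the period closes here.
sqrt(934) = [30; 1, 1, 3, 1, 1, 3, 30, 3, 1, 1, 3, 1, 1, 60]
Period length = 14

14


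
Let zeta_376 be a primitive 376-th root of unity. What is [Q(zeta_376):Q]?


The degree equals Euler's totient phi(376).
376 = 2^3 * 47
phi(376) = 184

184


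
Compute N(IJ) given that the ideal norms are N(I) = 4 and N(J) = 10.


N(IJ) = N(I) * N(J)
= 4 * 10
= 40

40


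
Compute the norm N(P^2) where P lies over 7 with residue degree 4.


N(P^a) = p^(a*f)
= 7^(2*4)
= 7^8
= 5764801

5764801


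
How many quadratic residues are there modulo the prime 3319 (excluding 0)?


For prime p, the number of non-zero quadratic residues is (p-1)/2.
= (3319-1)/2
= 1659

1659


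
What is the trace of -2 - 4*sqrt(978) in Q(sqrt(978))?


Tr(a + b*sqrt(d)) = (a + b*sqrt(d)) + (a - b*sqrt(d)) = 2a
= 2 * (-2)
= -4

-4


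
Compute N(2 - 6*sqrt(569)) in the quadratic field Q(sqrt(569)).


N(a + b*sqrt(d)) = a^2 - d*b^2
= (2)^2 - (569)*(-6)^2
= 4 - 20484
= -20480

-20480


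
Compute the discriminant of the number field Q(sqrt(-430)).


For K = Q(sqrt(d)) with d squarefree: disc(K) = d if d = 1 mod 4, and disc(K) = 4d if d = 2 or 3 mod 4.
Here d = -430, and d mod 4 = 2.
d = 2 mod 4, not 1 (O_K = Z[sqrt(d)]), so disc(K) = 4d = 4 * (-430) = -1720

-1720


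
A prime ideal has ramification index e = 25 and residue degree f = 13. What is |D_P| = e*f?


|D_P| = e * f
= 25 * 13
= 325

325


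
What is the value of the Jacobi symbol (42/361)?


Compute (42/361) via quadratic reciprocity:
  pull out 2: (2/361) = +1  (since 361 mod 8 = 1)
  reciprocity: (21/361) -> +(361/21)
  reduce: (4/21)
  pull out 2: (2/21) = -1  (since 21 mod 8 = 5)
  pull out 2: (2/21) = -1  (since 21 mod 8 = 5)
  (1/21) = 1
Product of signs = 1

1


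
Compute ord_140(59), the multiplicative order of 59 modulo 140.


We want ord_140(59), the smallest k >= 1 with 59^k = 1 mod 140.
n = 140 = 2^2 * 5 * 7, phi(140) = 48; the order divides phi(n).
Divisors of 48: 1, 2, 3, 4, 6, 8, 12, 16, 24, 48
Repeated squaring mod 140: 59^1 = 59, 59^2 = 121, 59^4 = 81, 59^8 = 121, 59^16 = 81, 59^32 = 121
Test divisors in increasing order:
  k=1: 59^1 = 59 mod 140
  k=2: 59^2 = 121 mod 140
  k=3: 59^3 = 121 * 59 = 139 mod 140
  k=4: 59^4 = 81 mod 140
  k=6: 59^6 = 81 * 121 = 1 mod 140  <- first divisor giving 1
Order = 6

6


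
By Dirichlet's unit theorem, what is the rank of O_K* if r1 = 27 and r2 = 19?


By Dirichlet's unit theorem:
rank = r1 + r2 - 1
= 27 + 19 - 1
= 45

45


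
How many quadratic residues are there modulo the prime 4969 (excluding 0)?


For prime p, the number of non-zero quadratic residues is (p-1)/2.
= (4969-1)/2
= 2484

2484


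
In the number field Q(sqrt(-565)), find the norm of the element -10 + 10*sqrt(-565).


N(a + b*sqrt(d)) = a^2 - d*b^2
= (-10)^2 - (-565)*(10)^2
= 100 + 56500
= 56600

56600


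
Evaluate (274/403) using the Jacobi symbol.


Compute (274/403) via quadratic reciprocity:
  pull out 2: (2/403) = -1  (since 403 mod 8 = 3)
  reciprocity: (137/403) -> +(403/137)
  reduce: (129/137)
  reciprocity: (129/137) -> +(137/129)
  reduce: (8/129)
  pull out 2: (2/129) = +1  (since 129 mod 8 = 1)
  pull out 2: (2/129) = +1  (since 129 mod 8 = 1)
  pull out 2: (2/129) = +1  (since 129 mod 8 = 1)
  (1/129) = 1
Product of signs = -1

-1


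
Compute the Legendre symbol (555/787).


p = 787 is prime, so compute (555/787) with the reciprocity algorithm (Jacobi-symbol steps: pull out 2s via (2/n), flip via reciprocity, reduce):
  reciprocity: (555/787) -> -(787/555)
  reduce: (232/555)
  pull out 2: (2/555) = -1  (since 555 mod 8 = 3)
  pull out 2: (2/555) = -1  (since 555 mod 8 = 3)
  pull out 2: (2/555) = -1  (since 555 mod 8 = 3)
  reciprocity: (29/555) -> +(555/29)
  reduce: (4/29)
  pull out 2: (2/29) = -1  (since 29 mod 8 = 5)
  pull out 2: (2/29) = -1  (since 29 mod 8 = 5)
  (1/29) = 1
Product of signs = 1
(555/787) = 1

1


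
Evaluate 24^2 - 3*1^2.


x^2 - d*y^2
= 24^2 - 3*1^2
= 576 - 3
= 573

573


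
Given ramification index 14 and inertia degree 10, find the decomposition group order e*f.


|D_P| = e * f
= 14 * 10
= 140

140


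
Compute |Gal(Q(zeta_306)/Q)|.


|Gal(Q(zeta_306)/Q)| = phi(306)
= 96

96


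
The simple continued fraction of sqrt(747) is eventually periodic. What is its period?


Run the CF algorithm for sqrt(747).
a_0 = floor(sqrt(747)) = 27; set m_0=0, q_0=1.
Recurrence: m' = q*a - m,  q' = (d - m'^2)/q,  a' = floor((a_0 + m')/q').
  step 1: m=27, q=18, a=3
  step 2: m=27, q=1, a=54
a_2 = 2*a_0 = 54, so the period closes here.
sqrt(747) = [27; 3, 54]
Period length = 2

2


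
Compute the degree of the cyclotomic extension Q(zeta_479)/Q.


The degree equals Euler's totient phi(479).
479 = 479
phi(479) = 478

478


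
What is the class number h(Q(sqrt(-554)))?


K = Q(sqrt(-554)). d mod 4 = 2, so D = disc(K) = 4d = -2216
h(K) equals the number of primitive reduced positive-definite forms (a, b, c) = a*x^2 + b*x*y + c*y^2 with b^2 - 4ac = D,
where reduced means |b| <= a <= c, with b >= 0 whenever |b| = a or a = c, and primitive means gcd(a, b, c) = 1.
Reduced forces 3a^2 <= |D| = 2216, so 1 <= a <= 27; b must have the parity of D, and c = (b^2 - D)/(4a) must be an integer >= a.
Enumerate a = 1..27, b in [-a, a]:
  a=1: (1, 0, 554)  [1]
  a=2: (2, 0, 277)  [1]
  a=3: (3, -2, 185), (3, 2, 185)  [2]
  a=4: none
  a=5: (5, -2, 111), (5, 2, 111)  [2]
  a=6: (6, -4, 93), (6, 4, 93)  [2]
  a=7..8: none
  a=9: (9, -4, 62), (9, 4, 62)  [2]
  a=10: (10, -8, 57), (10, 8, 57)  [2]
  a=11..14: none
  a=15: (15, -8, 38), (15, -2, 37), (15, 2, 37), (15, 8, 38)  [4]
  a=16..17: none
  a=18: (18, -4, 31), (18, 4, 31)  [2]
  a=19: (19, -8, 30), (19, 8, 30)  [2]
  a=20..24: none
  a=25: (25, -22, 27), (25, 22, 27)  [2]
  a=26..27: none
Total reduced forms: 1 + 1 + 2 + 2 + 2 + 2 + 2 + 4 + 2 + 2 + 2 = 22
h = 22

22


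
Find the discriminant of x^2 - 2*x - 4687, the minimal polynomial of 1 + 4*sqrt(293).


The element 1 + 4*sqrt(293) has minimal polynomial:
x^2 - 2*x - 4687
Discriminant = (-2)^2 - 4*(-4687)
= 4 + 18748
= 18752

18752


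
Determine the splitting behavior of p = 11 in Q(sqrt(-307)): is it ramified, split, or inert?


K = Q(sqrt(-307)). Since d mod 4 = 1, disc(K) = -307.
Check p | disc: -307 mod 11 = 1.
p does not divide disc. Compute Legendre symbol (d/p):
1^((11-1)/2) mod 11 = 1
(d/p) = 1, so p splits: (p) = P*P' with e=1, f=1, g=2.
Therefore p is split.

split


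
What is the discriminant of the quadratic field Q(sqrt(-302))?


For K = Q(sqrt(d)) with d squarefree: disc(K) = d if d = 1 mod 4, and disc(K) = 4d if d = 2 or 3 mod 4.
Here d = -302, and d mod 4 = 2.
d = 2 mod 4, not 1 (O_K = Z[sqrt(d)]), so disc(K) = 4d = 4 * (-302) = -1208

-1208


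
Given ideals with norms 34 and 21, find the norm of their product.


N(IJ) = N(I) * N(J)
= 34 * 21
= 714

714


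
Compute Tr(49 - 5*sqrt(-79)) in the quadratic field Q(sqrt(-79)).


Tr(a + b*sqrt(d)) = (a + b*sqrt(d)) + (a - b*sqrt(d)) = 2a
= 2 * (49)
= 98

98


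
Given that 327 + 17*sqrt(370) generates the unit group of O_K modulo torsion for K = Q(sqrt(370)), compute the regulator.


epsilon = 327 + 17*sqrt(370)
= 654.0015
R = ln(654.0015)
= 6.4831

6.4831


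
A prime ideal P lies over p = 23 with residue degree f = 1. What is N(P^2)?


N(P^a) = p^(a*f)
= 23^(2*1)
= 23^2
= 529

529


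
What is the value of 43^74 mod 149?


p = 149 is prime and the exponent is (p-1)/2 = 74, so by Euler's criterion 43^74 = (43/149) = +1 or -1 mod 149.
Compute by square-and-multiply:
  74 = 64 + 8 + 2 (binary 1001010)
  Repeated squaring mod 149: 43^1 = 43, 43^2 = 61, 43^4 = 145, 43^8 = 16, 43^16 = 107, 43^32 = 125, 43^64 = 129
  43^74 = 43^64 * 43^8 * 43^2 = 129 * 16 * 61 mod 149
    129 * 16 = 2064 = 127 mod 149
    127 * 61 = 7747 = 148 mod 149
  43^74 = 148 mod 149
Result 148 = p - 1 = -1 mod 149: 43 is a quadratic non-residue mod 149. As a residue in [0, p-1] the value is 148.
43^74 mod 149 = 148

148


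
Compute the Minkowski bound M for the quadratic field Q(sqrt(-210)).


d = -210, d mod 4 = 2, so disc(K) = 4d = -840; |disc(K)| = 840
Imaginary quadratic field, so n = 2, s = r2 = 1, r1 = 0
M = (n!/n^n) * (4/pi)^s * sqrt(|disc(K)|) = (2!/2^2) * (4/pi)^1 * sqrt(840)
= 0.5 * 1.273240 * 28.982753
= 18.4510

18.4510


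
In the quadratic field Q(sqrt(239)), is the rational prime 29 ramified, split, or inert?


K = Q(sqrt(239)). Since d mod 4 = 3, disc(K) = 956.
Check p | disc: 956 mod 29 = 28.
p does not divide disc. Compute Legendre symbol (d/p):
7^((29-1)/2) mod 29 = 1
(d/p) = 1, so p splits: (p) = P*P' with e=1, f=1, g=2.
Therefore p is split.

split


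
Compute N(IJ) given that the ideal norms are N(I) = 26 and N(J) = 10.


N(IJ) = N(I) * N(J)
= 26 * 10
= 260

260


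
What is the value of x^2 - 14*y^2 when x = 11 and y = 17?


x^2 - d*y^2
= 11^2 - 14*17^2
= 121 - 4046
= -3925

-3925


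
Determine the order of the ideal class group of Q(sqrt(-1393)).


K = Q(sqrt(-1393)). d mod 4 = 3, so D = disc(K) = 4d = -5572
h(K) equals the number of primitive reduced positive-definite forms (a, b, c) = a*x^2 + b*x*y + c*y^2 with b^2 - 4ac = D,
where reduced means |b| <= a <= c, with b >= 0 whenever |b| = a or a = c, and primitive means gcd(a, b, c) = 1.
Reduced forces 3a^2 <= |D| = 5572, so 1 <= a <= 43; b must have the parity of D, and c = (b^2 - D)/(4a) must be an integer >= a.
Enumerate a = 1..43, b in [-a, a]:
  a=1: (1, 0, 1393)  [1]
  a=2: (2, 2, 697)  [1]
  a=3..6: none
  a=7: (7, 0, 199)  [1]
  a=8..10: none
  a=11: (11, -4, 127), (11, 4, 127)  [2]
  a=12..13: none
  a=14: (14, 14, 103)  [1]
  a=15..16: none
  a=17: (17, -2, 82), (17, 2, 82)  [2]
  a=18..21: none
  a=22: (22, -18, 67), (22, 18, 67)  [2]
  a=23..28: none
  a=29: (29, -24, 53), (29, 24, 53)  [2]
  a=30: none
  a=31: (31, -16, 47), (31, 16, 47)  [2]
  a=32..33: none
  a=34: (34, -2, 41), (34, 2, 41)  [2]
  a=35..43: none
Total reduced forms: 1 + 1 + 1 + 2 + 1 + 2 + 2 + 2 + 2 + 2 = 16
h = 16

16


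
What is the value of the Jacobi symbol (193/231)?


Compute (193/231) via quadratic reciprocity:
  reciprocity: (193/231) -> +(231/193)
  reduce: (38/193)
  pull out 2: (2/193) = +1  (since 193 mod 8 = 1)
  reciprocity: (19/193) -> +(193/19)
  reduce: (3/19)
  reciprocity: (3/19) -> -(19/3)
  reduce: (1/3)
  (1/3) = 1
Product of signs = -1

-1


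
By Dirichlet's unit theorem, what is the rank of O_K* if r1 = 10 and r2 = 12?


By Dirichlet's unit theorem:
rank = r1 + r2 - 1
= 10 + 12 - 1
= 21

21


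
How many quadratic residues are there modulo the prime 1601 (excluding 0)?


For prime p, the number of non-zero quadratic residues is (p-1)/2.
= (1601-1)/2
= 800

800


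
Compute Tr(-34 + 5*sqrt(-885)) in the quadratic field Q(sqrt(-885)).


Tr(a + b*sqrt(d)) = (a + b*sqrt(d)) + (a - b*sqrt(d)) = 2a
= 2 * (-34)
= -68

-68


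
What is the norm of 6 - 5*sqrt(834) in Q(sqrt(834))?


N(a + b*sqrt(d)) = a^2 - d*b^2
= (6)^2 - (834)*(-5)^2
= 36 - 20850
= -20814

-20814


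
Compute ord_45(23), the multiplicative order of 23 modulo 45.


We want ord_45(23), the smallest k >= 1 with 23^k = 1 mod 45.
n = 45 = 3^2 * 5, phi(45) = 24; the order divides phi(n).
Divisors of 24: 1, 2, 3, 4, 6, 8, 12, 24
Repeated squaring mod 45: 23^1 = 23, 23^2 = 34, 23^4 = 31, 23^8 = 16, 23^16 = 31
Test divisors in increasing order:
  k=1: 23^1 = 23 mod 45
  k=2: 23^2 = 34 mod 45
  k=3: 23^3 = 34 * 23 = 17 mod 45
  k=4: 23^4 = 31 mod 45
  k=6: 23^6 = 31 * 34 = 19 mod 45
  k=8: 23^8 = 16 mod 45
  k=12: 23^12 = 16 * 31 = 1 mod 45  <- first divisor giving 1
Order = 12

12


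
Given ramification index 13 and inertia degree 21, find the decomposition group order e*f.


|D_P| = e * f
= 13 * 21
= 273

273


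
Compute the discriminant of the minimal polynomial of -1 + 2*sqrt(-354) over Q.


The element -1 + 2*sqrt(-354) has minimal polynomial:
x^2 + 2*x + 1417
Discriminant = (2)^2 - 4*(1417)
= 4 - 5668
= -5664

-5664


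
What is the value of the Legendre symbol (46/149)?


p = 149 is prime, so compute (46/149) with the reciprocity algorithm (Jacobi-symbol steps: pull out 2s via (2/n), flip via reciprocity, reduce):
  pull out 2: (2/149) = -1  (since 149 mod 8 = 5)
  reciprocity: (23/149) -> +(149/23)
  reduce: (11/23)
  reciprocity: (11/23) -> -(23/11)
  reduce: (1/11)
  (1/11) = 1
Product of signs = 1
(46/149) = 1

1


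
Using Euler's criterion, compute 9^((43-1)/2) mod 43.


p = 43 is prime and the exponent is (p-1)/2 = 21, so by Euler's criterion 9^21 = (9/43) = +1 or -1 mod 43.
Compute by square-and-multiply:
  21 = 16 + 4 + 1 (binary 10101)
  Repeated squaring mod 43: 9^1 = 9, 9^2 = 38, 9^4 = 25, 9^8 = 23, 9^16 = 13
  9^21 = 9^16 * 9^4 * 9^1 = 13 * 25 * 9 mod 43
    13 * 25 = 325 = 24 mod 43
    24 * 9 = 216 = 1 mod 43
  9^21 = 1 mod 43
Result 1: 9 is a quadratic residue mod 43.
9^21 mod 43 = 1

1


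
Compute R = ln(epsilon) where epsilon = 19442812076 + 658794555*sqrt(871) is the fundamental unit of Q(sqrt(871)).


epsilon = 19442812076 + 658794555*sqrt(871)
= 3.8886e+10
R = ln(3.8886e+10)
= 24.3839

24.3839


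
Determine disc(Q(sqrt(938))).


For K = Q(sqrt(d)) with d squarefree: disc(K) = d if d = 1 mod 4, and disc(K) = 4d if d = 2 or 3 mod 4.
Here d = 938, and d mod 4 = 2.
d = 2 mod 4, not 1 (O_K = Z[sqrt(d)]), so disc(K) = 4d = 4 * (938) = 3752

3752


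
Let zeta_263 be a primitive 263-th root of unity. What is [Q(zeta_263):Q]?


The degree equals Euler's totient phi(263).
263 = 263
phi(263) = 262

262


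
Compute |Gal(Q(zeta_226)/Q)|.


|Gal(Q(zeta_226)/Q)| = phi(226)
= 112

112


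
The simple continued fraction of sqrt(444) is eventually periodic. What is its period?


Run the CF algorithm for sqrt(444).
a_0 = floor(sqrt(444)) = 21; set m_0=0, q_0=1.
Recurrence: m' = q*a - m,  q' = (d - m'^2)/q,  a' = floor((a_0 + m')/q').
  step 1: m=21, q=3, a=14
  step 2: m=21, q=1, a=42
a_2 = 2*a_0 = 42, so the period closes here.
sqrt(444) = [21; 14, 42]
Period length = 2

2


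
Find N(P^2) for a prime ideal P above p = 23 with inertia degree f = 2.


N(P^a) = p^(a*f)
= 23^(2*2)
= 23^4
= 279841

279841


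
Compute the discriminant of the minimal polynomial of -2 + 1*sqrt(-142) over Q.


The element -2 + 1*sqrt(-142) has minimal polynomial:
x^2 + 4*x + 146
Discriminant = (4)^2 - 4*(146)
= 16 - 584
= -568

-568


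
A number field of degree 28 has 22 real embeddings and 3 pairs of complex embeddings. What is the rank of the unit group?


By Dirichlet's unit theorem:
rank = r1 + r2 - 1
= 22 + 3 - 1
= 24

24


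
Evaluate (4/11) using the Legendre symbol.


p = 11 is prime, so compute (4/11) with the reciprocity algorithm (Jacobi-symbol steps: pull out 2s via (2/n), flip via reciprocity, reduce):
  pull out 2: (2/11) = -1  (since 11 mod 8 = 3)
  pull out 2: (2/11) = -1  (since 11 mod 8 = 3)
  (1/11) = 1
Product of signs = 1
(4/11) = 1

1
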